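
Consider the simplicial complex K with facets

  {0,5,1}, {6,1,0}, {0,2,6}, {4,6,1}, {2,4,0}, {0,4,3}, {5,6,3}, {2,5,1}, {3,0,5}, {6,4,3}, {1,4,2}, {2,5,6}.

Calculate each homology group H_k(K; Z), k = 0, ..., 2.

H_0 ≅ Z,  H_1 ≅ Z/2Z,  H_2 = 0.

Take the total order 0 < 1 < 2 < 3 < 4 < 5 < 6 on the vertex set. Then K (dimension 2) consists of the simplices:

  0-simplices (7): [0], [1], [2], [3], [4], [5], [6]
  1-simplices (18): [0,1], [0,2], [0,3], [0,4], [0,5], [0,6], [1,2], [1,4], [1,5], [1,6], [2,4], [2,5], [2,6], [3,4], [3,5], [3,6], [4,6], [5,6]
  2-simplices (12): [0,1,5], [0,1,6], [0,2,4], [0,2,6], [0,3,4], [0,3,5], [1,2,4], [1,2,5], [1,4,6], [2,5,6], [3,4,6], [3,5,6]

so the chain groups are C_0 ≅ Z^7, C_1 ≅ Z^18, C_2 ≅ Z^12.

∂_1: C_1 → C_0 maps an edge to its endpoints' difference, ∂[p,q] = q − p. For instance
  ∂[2,6] = [6] − [2].
The resulting 7×18 matrix has rank 6, and its Smith normal form has invariant factors (1,1,1,1,1,1).

Boundary ∂_2: C_2 → C_1 acts by ∂[p,q,r] = [q,r] − [p,r] + [p,q]. For instance
  ∂[1,4,6] = [4,6] − [1,6] + [1,4],
  ∂[0,1,6] = [1,6] − [0,6] + [0,1].
The resulting 18×12 matrix has rank 12, and its Smith normal form has invariant factors (1,1,1,1,1,1,1,1,1,1,1,2).

Now H_k = ker ∂_k / im ∂_{k+1}, so:

  H_0: rank C_0 − rank ∂_1 = 7 − 6 = 1, and the invariant factors of ∂_1 are all 1, so H_0 ≅ Z.
  H_1: rank ker ∂_1 − rank ∂_2 = (18 − 6) − 12 = 0, and ∂_2 has invariant factor 2 > 1, so H_1 ≅ Z/2Z.
  H_2: rank ker ∂_2 − rank ∂_3 = (12 − 12) − 0 = 0, and there is no ∂_3, so H_2 ≅ 0.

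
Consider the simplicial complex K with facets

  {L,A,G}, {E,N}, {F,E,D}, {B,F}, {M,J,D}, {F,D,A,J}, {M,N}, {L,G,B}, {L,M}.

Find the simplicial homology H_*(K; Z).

H_0 = Z,  H_1 = Z^3,  H_2 = 0,  H_3 = 0.

Take the total order A < B < D < E < F < G < J < L < M < N on the vertex set. Then K (dimension 3) consists of the simplices:

  0-simplices (10): A, B, D, E, F, G, J, L, M, N
  1-simplices (19): AD, AF, AG, AJ, AL, BF, BG, BL, DE, DF, DJ, DM, EF, EN, FJ, GL, JM, LM, MN
  2-simplices (8): ADF, ADJ, AFJ, AGL, BGL, DEF, DFJ, DJM
  3-simplices (1): ADFJ

giving chain groups C_0 ≅ Z^10, C_1 ≅ Z^19, C_2 ≅ Z^8, C_3 ≅ Z^1.

∂_1: C_1 → C_0 is given by ∂[p,q] = [q] − [p].
This gives a 10×19 integer matrix of rank 9; reducing to Smith normal form yields diagonal entries (1,1,1,1,1,1,1,1,1).

Boundary ∂_2: C_2 → C_1 acts by ∂[p,q,r] = [q,r] − [p,r] + [p,q]. For instance
  ∂DFJ = FJ − DJ + DF,
  ∂ADF = DF − AF + AD.
The 19×8 boundary matrix has rank 7 and Smith normal form diag(1,1,1,1,1,1,1).

∂_3: C_3 → C_2 sends each 3-simplex σ to the alternating sum Σ_i (−1)^i (σ with its i-th vertex removed). For instance
  ∂ADFJ = DFJ − AFJ + ADJ − ADF.
As a 8×1 matrix over Z this has rank 1, with invariant factors (1).

Now H_k = ker ∂_k / im ∂_{k+1}, so:

  H_0: rank C_0 − rank ∂_1 = 10 − 9 = 1, and the invariant factors of ∂_1 are all 1, so H_0 = Z.
  H_1: rank ker ∂_1 − rank ∂_2 = (19 − 9) − 7 = 3, and the invariant factors of ∂_2 are all 1, so H_1 = Z^3.
  H_2: rank ker ∂_2 − rank ∂_3 = (8 − 7) − 1 = 0, and the invariant factors of ∂_3 are all 1, so H_2 = 0.
  H_3: rank ker ∂_3 − rank ∂_4 = (1 − 1) − 0 = 0, and there is no ∂_4, so H_3 = 0.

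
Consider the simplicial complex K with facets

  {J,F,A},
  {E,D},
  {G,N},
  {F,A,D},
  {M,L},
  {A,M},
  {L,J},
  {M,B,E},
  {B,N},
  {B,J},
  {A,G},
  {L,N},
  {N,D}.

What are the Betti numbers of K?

b_0 = 1, b_1 = 6, b_2 = 0.

Order the vertices as A < B < D < E < F < G < J < L < M < N. Listing each simplex with vertices in this order, K has dimension 2 with simplices:

  0-simplices (10): A, B, D, E, F, G, J, L, M, N
  1-simplices (18): AD, AF, AG, AJ, AM, BE, BJ, BM, BN, DE, DF, DN, EM, FJ, GN, JL, LM, LN
  2-simplices (3): ADF, AFJ, BEM

giving chain groups C_0 ≅ Z^10, C_1 ≅ Z^18, C_2 ≅ Z^3.

∂_1: C_1 → C_0 sends each edge [p,q] (with p < q) to q − p.
This gives a 10×18 integer matrix of rank 9; reducing to Smith normal form yields diagonal entries (1,1,1,1,1,1,1,1,1).

∂_2: C_2 → C_1 sends each 2-simplex [p,q,r] to [q,r] − [p,r] + [p,q]. For instance
  ∂ADF = DF − AF + AD,
  ∂AFJ = FJ − AJ + AF.
The resulting 18×3 matrix has rank 3, and its Smith normal form has invariant factors (1,1,1).

Computing H_k = (kernel of ∂_k) / (image of ∂_{k+1}):

  H_0: rank C_0 − rank ∂_1 = 10 − 9 = 1, and the invariant factors of ∂_1 are all 1, so H_0 ≅ Z.
  H_1: rank ker ∂_1 − rank ∂_2 = (18 − 9) − 3 = 6, and the invariant factors of ∂_2 are all 1, so H_1 ≅ Z^6.
  H_2: rank ker ∂_2 − rank ∂_3 = (3 − 3) − 0 = 0, and there is no ∂_3, so H_2 ≅ 0.

Hence the Betti numbers are b_0 = 1, b_1 = 6, b_2 = 0.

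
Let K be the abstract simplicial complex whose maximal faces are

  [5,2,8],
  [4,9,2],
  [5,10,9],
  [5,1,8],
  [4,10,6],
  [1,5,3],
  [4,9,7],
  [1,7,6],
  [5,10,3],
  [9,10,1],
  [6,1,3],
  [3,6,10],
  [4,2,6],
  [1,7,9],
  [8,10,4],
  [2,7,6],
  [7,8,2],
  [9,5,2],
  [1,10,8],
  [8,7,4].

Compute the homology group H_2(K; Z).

H_2 ≅ 0.

Take the total order 1 < 2 < 3 < 4 < 5 < 6 < 7 < 8 < 9 < 10 on the vertex set. Then K (dimension 2) consists of the simplices:

  0-simplices (10): [1], [2], [3], [4], [5], [6], [7], [8], [9], [10]
  1-simplices (30): (30 of them)
  2-simplices (20): (20 of them)

giving chain groups C_0 ≅ Z^10, C_1 ≅ Z^30, C_2 ≅ Z^20.

∂_1: C_1 → C_0 sends each edge [p,q] (with p < q) to q − p.
As a 10×30 matrix over Z this has rank 9, with invariant factors (1,1,1,1,1,1,1,1,1).

∂_2: C_2 → C_1 acts by ∂[p,q,r] = [q,r] − [p,r] + [p,q]. For instance
  ∂[5,9,10] = [9,10] − [5,10] + [5,9],
  ∂[2,5,9] = [5,9] − [2,9] + [2,5].
This gives a 30×20 integer matrix of rank 20; reducing to Smith normal form yields diagonal entries (1,1,1,1,1,1,1,1,1,1,1,1,1,1,1,1,1,1,1,2).

Now H_k = ker ∂_k / im ∂_{k+1}, so:

  H_2: rank ker ∂_2 − rank ∂_3 = (20 − 20) − 0 = 0, and there is no ∂_3, so H_2 = 0.

(K is a triangulation of the Klein bottle.)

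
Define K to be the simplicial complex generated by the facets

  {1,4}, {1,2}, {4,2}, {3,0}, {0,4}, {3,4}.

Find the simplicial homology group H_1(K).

Fix the vertex order 0 < 1 < 2 < 3 < 4 and write every simplex with vertices in increasing order. Then dim K = 1 and the simplices of K are:

  0-simplices (5): [0], [1], [2], [3], [4]
  1-simplices (6): [0,3], [0,4], [1,2], [1,4], [2,4], [3,4]

so the chain groups are C_0 ≅ Z^5, C_1 ≅ Z^6.

The boundary map ∂_1: C_1 → C_0 maps an edge to its endpoints' difference, ∂[p,q] = q − p.
As a 5×6 matrix over Z this has rank 4, with invariant factors (1,1,1,1).

From H_k ≅ ker(∂_k) / im(∂_{k+1}) we obtain:

  H_1: rank ker ∂_1 − rank ∂_2 = (6 − 4) − 0 = 2, and there is no ∂_2, so H_1 = Z^2.

(K is a triangulation of a wedge of 2 circles.)

H_1 = Z^2.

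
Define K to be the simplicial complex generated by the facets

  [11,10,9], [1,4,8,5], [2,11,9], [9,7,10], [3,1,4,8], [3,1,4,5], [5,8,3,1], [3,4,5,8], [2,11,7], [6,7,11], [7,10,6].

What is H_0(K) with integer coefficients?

Order the vertices as 1 < 2 < 3 < 4 < 5 < 6 < 7 < 8 < 9 < 10 < 11. Listing each simplex with vertices in this order, K has dimension 3 with simplices:

  0-simplices (11): [1], [2], [3], [4], [5], [6], [7], [8], [9], [10], [11]
  1-simplices (22): (22 of them)
  2-simplices (16): [1,3,4], [1,3,5], [1,3,8], [1,4,5], [1,4,8], [1,5,8], [2,7,11], [2,9,11], [3,4,5], [3,4,8], [3,5,8], [4,5,8], [6,7,10], [6,7,11], [7,9,10], [9,10,11]
  3-simplices (5): [1,3,4,5], [1,3,4,8], [1,3,5,8], [1,4,5,8], [3,4,5,8]

Hence C_0 ≅ Z^11, C_1 ≅ Z^22, C_2 ≅ Z^16, C_3 ≅ Z^5.

The boundary map ∂_1: C_1 → C_0 maps an edge to its endpoints' difference, ∂[p,q] = q − p.
As a 11×22 matrix over Z this has rank 9, with invariant factors (1,1,1,1,1,1,1,1,1).

∂_2: C_2 → C_1 sends each 2-simplex [p,q,r] to [q,r] − [p,r] + [p,q]. For instance
  ∂[1,5,8] = [5,8] − [1,8] + [1,5],
  ∂[1,3,5] = [3,5] − [1,5] + [1,3].
The 22×16 boundary matrix has rank 12 and Smith normal form diag(1,1,1,1,1,1,1,1,1,1,1,1).

The boundary map ∂_3: C_3 → C_2 sends each 3-simplex σ to the alternating sum Σ_i (−1)^i (σ with its i-th vertex removed). For instance
  ∂[1,4,5,8] = [4,5,8] − [1,5,8] + [1,4,8] − [1,4,5],
  ∂[1,3,5,8] = [3,5,8] − [1,5,8] + [1,3,8] − [1,3,5].
As a 16×5 matrix over Z this has rank 4, with invariant factors (1,1,1,1).

From H_k ≅ ker(∂_k) / im(∂_{k+1}) we obtain:

  H_0: rank C_0 − rank ∂_1 = 11 − 9 = 2, and the invariant factors of ∂_1 are all 1, so H_0 ≅ Z^2.

H_0 ≅ Z^2.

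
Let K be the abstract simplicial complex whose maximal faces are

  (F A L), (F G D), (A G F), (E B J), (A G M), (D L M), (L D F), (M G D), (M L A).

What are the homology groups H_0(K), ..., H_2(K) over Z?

Take the total order A < B < D < E < F < G < J < L < M on the vertex set. Then K (dimension 2) consists of the simplices:

  0-simplices (9): A, B, D, E, F, G, J, L, M
  1-simplices (15): AF, AG, AL, AM, BE, BJ, DF, DG, DL, DM, EJ, FG, FL, GM, LM
  2-simplices (9): AFG, AFL, AGM, ALM, BEJ, DFG, DFL, DGM, DLM

giving chain groups C_0 ≅ Z^9, C_1 ≅ Z^15, C_2 ≅ Z^9.

The boundary map ∂_1: C_1 → C_0 is given by ∂[p,q] = [q] − [p]. For instance
  ∂EJ = J − E.
The resulting 9×15 matrix has rank 7, and its Smith normal form has invariant factors (1,1,1,1,1,1,1).

∂_2: C_2 → C_1 maps a triangle to the signed sum of its edges. For instance
  ∂AFG = FG − AG + AF,
  ∂BEJ = EJ − BJ + BE.
This gives a 15×9 integer matrix of rank 8; reducing to Smith normal form yields diagonal entries (1,1,1,1,1,1,1,1).

Reading off H_k = ker ∂_k / im ∂_{k+1}:

  H_0: rank C_0 − rank ∂_1 = 9 − 7 = 2, and the invariant factors of ∂_1 are all 1, so H_0 ≅ Z^2.
  H_1: rank ker ∂_1 − rank ∂_2 = (15 − 7) − 8 = 0, and the invariant factors of ∂_2 are all 1, so H_1 ≅ 0.
  H_2: rank ker ∂_2 − rank ∂_3 = (9 − 8) − 0 = 1, and there is no ∂_3, so H_2 ≅ Z.

(K is a triangulation of the disjoint union of the 2-sphere S^2 and the 2-simplex.)

H_0 ≅ Z^2,  H_1 = 0,  H_2 ≅ Z.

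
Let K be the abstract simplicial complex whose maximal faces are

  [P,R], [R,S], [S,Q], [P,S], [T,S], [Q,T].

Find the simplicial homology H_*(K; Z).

Take the total order P < Q < R < S < T on the vertex set. Then K (dimension 1) consists of the simplices:

  0-simplices (5): P, Q, R, S, T
  1-simplices (6): PR, PS, QS, QT, RS, ST

Hence C_0 ≅ Z^5, C_1 ≅ Z^6.

∂_1: C_1 → C_0 sends each edge [p,q] (with p < q) to q − p.
The resulting 5×6 matrix has rank 4, and its Smith normal form has invariant factors (1,1,1,1).

Computing H_k = (kernel of ∂_k) / (image of ∂_{k+1}):

  H_0: rank C_0 − rank ∂_1 = 5 − 4 = 1, and the invariant factors of ∂_1 are all 1, so H_0 = Z.
  H_1: rank ker ∂_1 − rank ∂_2 = (6 − 4) − 0 = 2, and there is no ∂_2, so H_1 = Z^2.

H_0 = Z,  H_1 = Z^2.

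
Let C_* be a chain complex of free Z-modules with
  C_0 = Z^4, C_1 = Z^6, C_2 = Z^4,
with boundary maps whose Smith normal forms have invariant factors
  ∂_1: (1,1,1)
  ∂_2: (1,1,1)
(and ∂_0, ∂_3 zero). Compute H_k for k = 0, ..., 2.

H_0: b_0 = 4 − 0 − 3 = 1; torsion from ∂_1 factors > 1: none. So H_0 ≅ Z.
H_1: b_1 = 6 − 3 − 3 = 0; torsion from ∂_2 factors > 1: none. So H_1 ≅ 0.
H_2: b_2 = 4 − 3 − 0 = 1; torsion from ∂_3 factors > 1: none. So H_2 ≅ Z.

H_0 ≅ Z,  H_1 = 0,  H_2 ≅ Z.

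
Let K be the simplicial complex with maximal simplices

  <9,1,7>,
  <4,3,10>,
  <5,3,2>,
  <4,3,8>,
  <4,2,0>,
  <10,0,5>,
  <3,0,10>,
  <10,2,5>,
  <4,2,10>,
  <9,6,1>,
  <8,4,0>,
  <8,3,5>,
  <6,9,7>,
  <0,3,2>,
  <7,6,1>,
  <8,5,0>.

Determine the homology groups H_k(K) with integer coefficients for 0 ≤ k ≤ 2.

Fix the vertex order 0 < 1 < 2 < 3 < 4 < 5 < 6 < 7 < 8 < 9 < 10 and write every simplex with vertices in increasing order. Then dim K = 2 and the simplices of K are:

  0-simplices (11): [0], [1], [2], [3], [4], [5], [6], [7], [8], [9], [10]
  1-simplices (24): (24 of them)
  2-simplices (16): [0,2,3], [0,2,4], [0,3,10], [0,4,8], [0,5,8], [0,5,10], [1,6,7], [1,6,9], [1,7,9], [2,3,5], [2,4,10], [2,5,10], [3,4,8], [3,4,10], [3,5,8], [6,7,9]

giving chain groups C_0 ≅ Z^11, C_1 ≅ Z^24, C_2 ≅ Z^16.

Boundary ∂_1: C_1 → C_0 is given by ∂[p,q] = [q] − [p].
As a 11×24 matrix over Z this has rank 9, with invariant factors (1,1,1,1,1,1,1,1,1).

The boundary map ∂_2: C_2 → C_1 sends each 2-simplex [p,q,r] to [q,r] − [p,r] + [p,q]. For instance
  ∂[0,2,4] = [2,4] − [0,4] + [0,2],
  ∂[2,4,10] = [4,10] − [2,10] + [2,4].
As a 24×16 matrix over Z this has rank 15, with invariant factors (1,1,1,1,1,1,1,1,1,1,1,1,1,1,2).

Now H_k = ker ∂_k / im ∂_{k+1}, so:

  H_0: rank C_0 − rank ∂_1 = 11 − 9 = 2, and the invariant factors of ∂_1 are all 1, so H_0 ≅ Z^2.
  H_1: rank ker ∂_1 − rank ∂_2 = (24 − 9) − 15 = 0, and ∂_2 has invariant factor 2 > 1, so H_1 ≅ Z/2Z.
  H_2: rank ker ∂_2 − rank ∂_3 = (16 − 15) − 0 = 1, and there is no ∂_3, so H_2 ≅ Z.

As a check, the Euler characteristic is 11 − 24 + 16 = 3, which agrees with 2 − 0 + 1 = 3.

H_0 = Z^2,  H_1 = Z/2Z,  H_2 = Z.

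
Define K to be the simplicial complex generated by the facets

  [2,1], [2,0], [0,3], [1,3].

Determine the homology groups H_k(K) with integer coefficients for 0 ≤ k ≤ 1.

We work with the vertex ordering 0 < 1 < 2 < 3. The simplices of K, each written with vertices in increasing order, are:

  0-simplices (4): [0], [1], [2], [3]
  1-simplices (4): [0,2], [0,3], [1,2], [1,3]

giving chain groups C_0 ≅ Z^4, C_1 ≅ Z^4.

Boundary ∂_1: C_1 → C_0 maps an edge to its endpoints' difference, ∂[p,q] = q − p.
The resulting 4×4 matrix has rank 3, and its Smith normal form has invariant factors (1,1,1).

Now H_k = ker ∂_k / im ∂_{k+1}, so:

  H_0: rank C_0 − rank ∂_1 = 4 − 3 = 1, and the invariant factors of ∂_1 are all 1, so H_0 = Z.
  H_1: rank ker ∂_1 − rank ∂_2 = (4 − 3) − 0 = 1, and there is no ∂_2, so H_1 = Z.

H_0 ≅ Z,  H_1 ≅ Z.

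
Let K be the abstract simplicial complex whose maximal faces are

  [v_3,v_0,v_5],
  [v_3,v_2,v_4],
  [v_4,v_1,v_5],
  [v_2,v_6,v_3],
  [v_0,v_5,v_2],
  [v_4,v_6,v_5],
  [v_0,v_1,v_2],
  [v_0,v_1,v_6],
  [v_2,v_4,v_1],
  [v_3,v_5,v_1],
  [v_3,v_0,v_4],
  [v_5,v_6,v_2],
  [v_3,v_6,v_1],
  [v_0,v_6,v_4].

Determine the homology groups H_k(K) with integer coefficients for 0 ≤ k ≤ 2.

H_0 ≅ Z,  H_1 ≅ Z^2,  H_2 ≅ Z.

Order the vertices as v_0 < v_1 < v_2 < v_3 < v_4 < v_5 < v_6. Listing each simplex with vertices in this order, K has dimension 2 with simplices:

  0-simplices (7): [v_0], [v_1], [v_2], [v_3], [v_4], [v_5], [v_6]
  1-simplices (21): (21 of them)
  2-simplices (14): (14 of them)

giving chain groups C_0 ≅ Z^7, C_1 ≅ Z^21, C_2 ≅ Z^14.

∂_1: C_1 → C_0 maps an edge to its endpoints' difference, ∂[p,q] = q − p. For instance
  ∂[v_3,v_5] = [v_5] − [v_3].
This gives a 7×21 integer matrix of rank 6; reducing to Smith normal form yields diagonal entries (1,1,1,1,1,1).

Boundary ∂_2: C_2 → C_1 acts by ∂[p,q,r] = [q,r] − [p,r] + [p,q]. For instance
  ∂[v_1,v_3,v_5] = [v_3,v_5] − [v_1,v_5] + [v_1,v_3],
  ∂[v_1,v_3,v_6] = [v_3,v_6] − [v_1,v_6] + [v_1,v_3].
The 21×14 boundary matrix has rank 13 and Smith normal form diag(1,1,1,1,1,1,1,1,1,1,1,1,1).

Now H_k = ker ∂_k / im ∂_{k+1}, so:

  H_0: rank C_0 − rank ∂_1 = 7 − 6 = 1, and the invariant factors of ∂_1 are all 1, so H_0 = Z.
  H_1: rank ker ∂_1 − rank ∂_2 = (21 − 6) − 13 = 2, and the invariant factors of ∂_2 are all 1, so H_1 = Z^2.
  H_2: rank ker ∂_2 − rank ∂_3 = (14 − 13) − 0 = 1, and there is no ∂_3, so H_2 = Z.

(K is a triangulation of the torus T^2.)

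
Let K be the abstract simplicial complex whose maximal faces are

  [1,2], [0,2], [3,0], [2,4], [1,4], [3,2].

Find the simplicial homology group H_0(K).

Order the vertices as 0 < 1 < 2 < 3 < 4. Listing each simplex with vertices in this order, K has dimension 1 with simplices:

  0-simplices (5): [0], [1], [2], [3], [4]
  1-simplices (6): [0,2], [0,3], [1,2], [1,4], [2,3], [2,4]

giving chain groups C_0 ≅ Z^5, C_1 ≅ Z^6.

∂_1: C_1 → C_0 sends each edge [p,q] (with p < q) to q − p. For instance
  ∂[2,4] = [4] − [2].
As a 5×6 matrix over Z this has rank 4, with invariant factors (1,1,1,1).

From H_k ≅ ker(∂_k) / im(∂_{k+1}) we obtain:

  H_0: rank C_0 − rank ∂_1 = 5 − 4 = 1, and the invariant factors of ∂_1 are all 1, so H_0 = Z.

(K is a triangulation of a wedge of 2 circles.)

H_0 = Z.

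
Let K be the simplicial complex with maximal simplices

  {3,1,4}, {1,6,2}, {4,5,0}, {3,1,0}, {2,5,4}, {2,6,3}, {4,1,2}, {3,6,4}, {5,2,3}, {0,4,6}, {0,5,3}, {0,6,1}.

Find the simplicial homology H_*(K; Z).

H_0 ≅ Z,  H_1 ≅ Z/2,  H_2 = 0.

Take the total order 0 < 1 < 2 < 3 < 4 < 5 < 6 on the vertex set. Then K (dimension 2) consists of the simplices:

  0-simplices (7): [0], [1], [2], [3], [4], [5], [6]
  1-simplices (18): [0,1], [0,3], [0,4], [0,5], [0,6], [1,2], [1,3], [1,4], [1,6], [2,3], [2,4], [2,5], [2,6], [3,4], [3,5], [3,6], [4,5], [4,6]
  2-simplices (12): [0,1,3], [0,1,6], [0,3,5], [0,4,5], [0,4,6], [1,2,4], [1,2,6], [1,3,4], [2,3,5], [2,3,6], [2,4,5], [3,4,6]

Hence C_0 ≅ Z^7, C_1 ≅ Z^18, C_2 ≅ Z^12.

Boundary ∂_1: C_1 → C_0 sends each edge [p,q] (with p < q) to q − p. For instance
  ∂[4,6] = [6] − [4].
As a 7×18 matrix over Z this has rank 6, with invariant factors (1,1,1,1,1,1).

∂_2: C_2 → C_1 acts by ∂[p,q,r] = [q,r] − [p,r] + [p,q]. For instance
  ∂[2,4,5] = [4,5] − [2,5] + [2,4],
  ∂[1,2,4] = [2,4] − [1,4] + [1,2].
The resulting 18×12 matrix has rank 12, and its Smith normal form has invariant factors (1,1,1,1,1,1,1,1,1,1,1,2).

Now H_k = ker ∂_k / im ∂_{k+1}, so:

  H_0: rank C_0 − rank ∂_1 = 7 − 6 = 1, and the invariant factors of ∂_1 are all 1, so H_0 = Z.
  H_1: rank ker ∂_1 − rank ∂_2 = (18 − 6) − 12 = 0, and ∂_2 has invariant factor 2 > 1, so H_1 = Z/2.
  H_2: rank ker ∂_2 − rank ∂_3 = (12 − 12) − 0 = 0, and there is no ∂_3, so H_2 = 0.

As a check, the Euler characteristic is 7 − 18 + 12 = 1, which agrees with 1 − 0 + 0 = 1.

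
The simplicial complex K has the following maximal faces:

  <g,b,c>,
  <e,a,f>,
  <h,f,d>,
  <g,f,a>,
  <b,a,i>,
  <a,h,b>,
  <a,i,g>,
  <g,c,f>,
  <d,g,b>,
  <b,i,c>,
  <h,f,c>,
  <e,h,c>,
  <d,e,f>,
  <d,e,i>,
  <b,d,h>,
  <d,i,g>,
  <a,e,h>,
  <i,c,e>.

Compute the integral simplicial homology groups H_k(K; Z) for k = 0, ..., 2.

Order the vertices as a < b < c < d < e < f < g < h < i. Listing each simplex with vertices in this order, K has dimension 2 with simplices:

  0-simplices (9): a, b, c, d, e, f, g, h, i
  1-simplices (27): ab, ae, af, ag, ah, ai, bc, bd, bg, bh, bi, ce, cf, cg, ch, ci, de, df, dg, dh, di, ef, eh, ei, fg, fh, gi
  2-simplices (18): abh, abi, aef, aeh, afg, agi, bcg, bci, bdg, bdh, ceh, cei, cfg, cfh, def, dei, dfh, dgi

Hence C_0 ≅ Z^9, C_1 ≅ Z^27, C_2 ≅ Z^18.

∂_1: C_1 → C_0 is given by ∂[p,q] = [q] − [p].
This gives a 9×27 integer matrix of rank 8; reducing to Smith normal form yields diagonal entries (1,1,1,1,1,1,1,1).

The boundary map ∂_2: C_2 → C_1 acts by ∂[p,q,r] = [q,r] − [p,r] + [p,q]. For instance
  ∂cfg = fg − cg + cf,
  ∂bcg = cg − bg + bc.
The resulting 27×18 matrix has rank 18, and its Smith normal form has invariant factors (1,1,1,1,1,1,1,1,1,1,1,1,1,1,1,1,1,2).

Computing H_k = (kernel of ∂_k) / (image of ∂_{k+1}):

  H_0: rank C_0 − rank ∂_1 = 9 − 8 = 1, and the invariant factors of ∂_1 are all 1, so H_0 = Z.
  H_1: rank ker ∂_1 − rank ∂_2 = (27 − 8) − 18 = 1, and ∂_2 has invariant factor 2 > 1, so H_1 = Z ⊕ Z/2.
  H_2: rank ker ∂_2 − rank ∂_3 = (18 − 18) − 0 = 0, and there is no ∂_3, so H_2 = 0.

H_0 ≅ Z,  H_1 ≅ Z ⊕ Z/2,  H_2 = 0.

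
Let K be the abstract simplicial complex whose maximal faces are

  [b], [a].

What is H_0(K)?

H_0 ≅ Z^2.

Fix the vertex order a < b and write every simplex with vertices in increasing order. Then dim K = 0 and the simplices of K are:

  0-simplices (2): a, b

Hence C_0 ≅ Z^2.

Computing H_k = (kernel of ∂_k) / (image of ∂_{k+1}):

  H_0: rank C_0 − rank ∂_1 = 2 − 0 = 2, and there is no ∂_1, so H_0 ≅ Z^2.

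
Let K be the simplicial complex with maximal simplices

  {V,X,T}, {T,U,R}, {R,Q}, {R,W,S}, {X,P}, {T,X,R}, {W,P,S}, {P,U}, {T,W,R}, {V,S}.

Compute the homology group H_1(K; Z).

Order the vertices as P < Q < R < S < T < U < V < W < X. Listing each simplex with vertices in this order, K has dimension 2 with simplices:

  0-simplices (9): P, Q, R, S, T, U, V, W, X
  1-simplices (17): PS, PU, PW, PX, QR, RS, RT, RU, RW, RX, SV, SW, TU, TV, TW, TX, VX
  2-simplices (6): PSW, RSW, RTU, RTW, RTX, TVX

Hence C_0 ≅ Z^9, C_1 ≅ Z^17, C_2 ≅ Z^6.

∂_1: C_1 → C_0 sends each edge [p,q] (with p < q) to q − p. For instance
  ∂VX = X − V.
The 9×17 boundary matrix has rank 8 and Smith normal form diag(1,1,1,1,1,1,1,1).

Boundary ∂_2: C_2 → C_1 sends each 2-simplex [p,q,r] to [q,r] − [p,r] + [p,q]. For instance
  ∂RTW = TW − RW + RT,
  ∂RTU = TU − RU + RT.
As a 17×6 matrix over Z this has rank 6, with invariant factors (1,1,1,1,1,1).

From H_k ≅ ker(∂_k) / im(∂_{k+1}) we obtain:

  H_1: rank ker ∂_1 − rank ∂_2 = (17 − 8) − 6 = 3, and the invariant factors of ∂_2 are all 1, so H_1 = Z^3.

H_1 ≅ Z^3.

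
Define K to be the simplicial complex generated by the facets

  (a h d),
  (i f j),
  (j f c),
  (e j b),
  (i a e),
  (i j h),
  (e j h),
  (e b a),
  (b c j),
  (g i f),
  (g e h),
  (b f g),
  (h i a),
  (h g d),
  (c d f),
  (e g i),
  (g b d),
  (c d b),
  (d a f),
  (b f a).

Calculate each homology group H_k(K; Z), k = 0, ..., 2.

H_0 ≅ Z,  H_1 ≅ Z ⊕ Z_2,  H_2 = 0.

Fix the vertex order a < b < c < d < e < f < g < h < i < j and write every simplex with vertices in increasing order. Then dim K = 2 and the simplices of K are:

  0-simplices (10): a, b, c, d, e, f, g, h, i, j
  1-simplices (30): ab, ad, ae, af, ah, ai, bc, bd, be, bf, bg, bj, cd, cf, cj, df, dg, dh, eg, eh, ei, ej, fg, fi, fj, gh, gi, hi, hj, ij
  2-simplices (20): abe, abf, adf, adh, aei, ahi, bcd, bcj, bdg, bej, bfg, cdf, cfj, dgh, egh, egi, ehj, fgi, fij, hij

giving chain groups C_0 ≅ Z^10, C_1 ≅ Z^30, C_2 ≅ Z^20.

Boundary ∂_1: C_1 → C_0 sends each edge [p,q] (with p < q) to q − p.
As a 10×30 matrix over Z this has rank 9, with invariant factors (1,1,1,1,1,1,1,1,1).

∂_2: C_2 → C_1 sends each 2-simplex [p,q,r] to [q,r] − [p,r] + [p,q]. For instance
  ∂bcd = cd − bd + bc,
  ∂dgh = gh − dh + dg.
The resulting 30×20 matrix has rank 20, and its Smith normal form has invariant factors (1,1,1,1,1,1,1,1,1,1,1,1,1,1,1,1,1,1,1,2).

Computing H_k = (kernel of ∂_k) / (image of ∂_{k+1}):

  H_0: rank C_0 − rank ∂_1 = 10 − 9 = 1, and the invariant factors of ∂_1 are all 1, so H_0 ≅ Z.
  H_1: rank ker ∂_1 − rank ∂_2 = (30 − 9) − 20 = 1, and ∂_2 has invariant factor 2 > 1, so H_1 ≅ Z ⊕ Z_2.
  H_2: rank ker ∂_2 − rank ∂_3 = (20 − 20) − 0 = 0, and there is no ∂_3, so H_2 ≅ 0.

As a check, the Euler characteristic is 10 − 30 + 20 = 0, which agrees with 1 − 1 + 0 = 0.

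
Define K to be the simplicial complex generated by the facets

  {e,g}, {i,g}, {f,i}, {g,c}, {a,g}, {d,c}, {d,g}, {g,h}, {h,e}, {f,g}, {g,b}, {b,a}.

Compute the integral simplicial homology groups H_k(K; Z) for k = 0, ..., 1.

H_0 = Z,  H_1 = Z^4.

K has 9 vertices, 12 edges.
rank ∂_0 = 0, rank ∂_1 = 8 ⇒ b_0 = 9 − 0 − 8 = 1; all invariant factors of ∂_1 are 1 so no torsion. So H_0 ≅ Z.
rank ∂_1 = 8, rank ∂_2 = 0 ⇒ b_1 = 12 − 8 − 0 = 4. So H_1 ≅ Z^4.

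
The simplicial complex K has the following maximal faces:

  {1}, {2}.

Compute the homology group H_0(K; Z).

Take the total order 1 < 2 on the vertex set. Then K (dimension 0) consists of the simplices:

  0-simplices (2): [1], [2]

Hence C_0 ≅ Z^2.

From H_k ≅ ker(∂_k) / im(∂_{k+1}) we obtain:

  H_0: rank C_0 − rank ∂_1 = 2 − 0 = 2, and there is no ∂_1, so H_0 = Z^2.

H_0 ≅ Z^2.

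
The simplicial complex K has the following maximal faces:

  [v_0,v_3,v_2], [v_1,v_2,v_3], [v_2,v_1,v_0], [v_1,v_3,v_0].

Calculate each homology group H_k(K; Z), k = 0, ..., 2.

H_0 = Z,  H_1 = 0,  H_2 = Z.

Order the vertices as v_0 < v_1 < v_2 < v_3. Listing each simplex with vertices in this order, K has dimension 2 with simplices:

  0-simplices (4): [v_0], [v_1], [v_2], [v_3]
  1-simplices (6): [v_0,v_1], [v_0,v_2], [v_0,v_3], [v_1,v_2], [v_1,v_3], [v_2,v_3]
  2-simplices (4): [v_0,v_1,v_2], [v_0,v_1,v_3], [v_0,v_2,v_3], [v_1,v_2,v_3]

so the chain groups are C_0 ≅ Z^4, C_1 ≅ Z^6, C_2 ≅ Z^4.

Boundary ∂_1: C_1 → C_0 maps an edge to its endpoints' difference, ∂[p,q] = q − p.
This gives a 4×6 integer matrix of rank 3; reducing to Smith normal form yields diagonal entries (1,1,1).

Boundary ∂_2: C_2 → C_1 acts by ∂[p,q,r] = [q,r] − [p,r] + [p,q]. For instance
  ∂[v_0,v_2,v_3] = [v_2,v_3] − [v_0,v_3] + [v_0,v_2],
  ∂[v_0,v_1,v_3] = [v_1,v_3] − [v_0,v_3] + [v_0,v_1].
The resulting 6×4 matrix has rank 3, and its Smith normal form has invariant factors (1,1,1).

From H_k ≅ ker(∂_k) / im(∂_{k+1}) we obtain:

  H_0: rank C_0 − rank ∂_1 = 4 − 3 = 1, and the invariant factors of ∂_1 are all 1, so H_0 ≅ Z.
  H_1: rank ker ∂_1 − rank ∂_2 = (6 − 3) − 3 = 0, and the invariant factors of ∂_2 are all 1, so H_1 ≅ 0.
  H_2: rank ker ∂_2 − rank ∂_3 = (4 − 3) − 0 = 1, and there is no ∂_3, so H_2 ≅ Z.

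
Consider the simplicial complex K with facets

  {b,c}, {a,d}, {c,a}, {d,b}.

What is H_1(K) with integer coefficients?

H_1 ≅ Z.

We work with the vertex ordering a < b < c < d. The simplices of K, each written with vertices in increasing order, are:

  0-simplices (4): a, b, c, d
  1-simplices (4): ac, ad, bc, bd

giving chain groups C_0 ≅ Z^4, C_1 ≅ Z^4.

The boundary map ∂_1: C_1 → C_0 maps an edge to its endpoints' difference, ∂[p,q] = q − p.
The 4×4 boundary matrix has rank 3 and Smith normal form diag(1,1,1).

From H_k ≅ ker(∂_k) / im(∂_{k+1}) we obtain:

  H_1: rank ker ∂_1 − rank ∂_2 = (4 − 3) − 0 = 1, and there is no ∂_2, so H_1 ≅ Z.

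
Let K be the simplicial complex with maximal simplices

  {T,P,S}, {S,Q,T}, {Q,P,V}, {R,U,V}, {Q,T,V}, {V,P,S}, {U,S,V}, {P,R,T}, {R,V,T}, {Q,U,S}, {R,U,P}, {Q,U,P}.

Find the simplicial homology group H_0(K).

H_0 = Z.

We work with the vertex ordering P < Q < R < S < T < U < V. The simplices of K, each written with vertices in increasing order, are:

  0-simplices (7): P, Q, R, S, T, U, V
  1-simplices (18): PQ, PR, PS, PT, PU, PV, QS, QT, QU, QV, RT, RU, RV, ST, SU, SV, TV, UV
  2-simplices (12): PQU, PQV, PRT, PRU, PST, PSV, QST, QSU, QTV, RTV, RUV, SUV

so the chain groups are C_0 ≅ Z^7, C_1 ≅ Z^18, C_2 ≅ Z^12.

Boundary ∂_1: C_1 → C_0 is given by ∂[p,q] = [q] − [p]. For instance
  ∂RV = V − R.
The resulting 7×18 matrix has rank 6, and its Smith normal form has invariant factors (1,1,1,1,1,1).

The boundary map ∂_2: C_2 → C_1 maps a triangle to the signed sum of its edges. For instance
  ∂PQV = QV − PV + PQ,
  ∂QSU = SU − QU + QS.
The 18×12 boundary matrix has rank 12 and Smith normal form diag(1,1,1,1,1,1,1,1,1,1,1,2).

Now H_k = ker ∂_k / im ∂_{k+1}, so:

  H_0: rank C_0 − rank ∂_1 = 7 − 6 = 1, and the invariant factors of ∂_1 are all 1, so H_0 ≅ Z.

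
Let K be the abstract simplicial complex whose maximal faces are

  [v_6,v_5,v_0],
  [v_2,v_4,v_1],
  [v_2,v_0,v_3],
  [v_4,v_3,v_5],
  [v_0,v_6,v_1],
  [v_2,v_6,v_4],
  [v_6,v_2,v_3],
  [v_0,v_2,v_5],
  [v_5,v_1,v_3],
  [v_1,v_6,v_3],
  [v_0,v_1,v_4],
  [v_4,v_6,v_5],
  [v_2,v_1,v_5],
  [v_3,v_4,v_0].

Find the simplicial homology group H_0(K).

Fix the vertex order v_0 < v_1 < v_2 < v_3 < v_4 < v_5 < v_6 and write every simplex with vertices in increasing order. Then dim K = 2 and the simplices of K are:

  0-simplices (7): [v_0], [v_1], [v_2], [v_3], [v_4], [v_5], [v_6]
  1-simplices (21): (21 of them)
  2-simplices (14): (14 of them)

giving chain groups C_0 ≅ Z^7, C_1 ≅ Z^21, C_2 ≅ Z^14.

Boundary ∂_1: C_1 → C_0 sends each edge [p,q] (with p < q) to q − p. For instance
  ∂[v_0,v_2] = [v_2] − [v_0].
The 7×21 boundary matrix has rank 6 and Smith normal form diag(1,1,1,1,1,1).

The boundary map ∂_2: C_2 → C_1 sends each 2-simplex [p,q,r] to [q,r] − [p,r] + [p,q]. For instance
  ∂[v_0,v_1,v_6] = [v_1,v_6] − [v_0,v_6] + [v_0,v_1],
  ∂[v_1,v_3,v_5] = [v_3,v_5] − [v_1,v_5] + [v_1,v_3].
The resulting 21×14 matrix has rank 13, and its Smith normal form has invariant factors (1,1,1,1,1,1,1,1,1,1,1,1,1).

From H_k ≅ ker(∂_k) / im(∂_{k+1}) we obtain:

  H_0: rank C_0 − rank ∂_1 = 7 − 6 = 1, and the invariant factors of ∂_1 are all 1, so H_0 = Z.

H_0 ≅ Z.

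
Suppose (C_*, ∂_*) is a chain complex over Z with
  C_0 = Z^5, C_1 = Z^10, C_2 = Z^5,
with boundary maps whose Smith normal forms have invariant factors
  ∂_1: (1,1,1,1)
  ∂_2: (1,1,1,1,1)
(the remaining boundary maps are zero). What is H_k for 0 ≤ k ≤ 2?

H_0 ≅ Z,  H_1 ≅ Z,  H_2 = 0.

H_0: b_0 = 5 − 0 − 4 = 1; torsion from ∂_1 factors > 1: none. So H_0 ≅ Z.
H_1: b_1 = 10 − 4 − 5 = 1; torsion from ∂_2 factors > 1: none. So H_1 ≅ Z.
H_2: b_2 = 5 − 5 − 0 = 0; torsion from ∂_3 factors > 1: none. So H_2 ≅ 0.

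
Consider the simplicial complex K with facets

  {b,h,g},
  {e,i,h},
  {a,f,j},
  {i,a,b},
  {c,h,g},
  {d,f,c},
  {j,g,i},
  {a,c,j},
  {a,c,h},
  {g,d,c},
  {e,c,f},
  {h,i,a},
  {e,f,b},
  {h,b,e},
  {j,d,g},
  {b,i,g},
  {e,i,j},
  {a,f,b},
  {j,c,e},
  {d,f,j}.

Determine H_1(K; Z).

H_1 ≅ Z ⊕ Z_2.

Take the total order a < b < c < d < e < f < g < h < i < j on the vertex set. Then K (dimension 2) consists of the simplices:

  0-simplices (10): a, b, c, d, e, f, g, h, i, j
  1-simplices (30): ab, ac, af, ah, ai, aj, be, bf, bg, bh, bi, cd, ce, cf, cg, ch, cj, df, dg, dj, ef, eh, ei, ej, fj, gh, gi, gj, hi, ij
  2-simplices (20): abf, abi, ach, acj, afj, ahi, bef, beh, bgh, bgi, cdf, cdg, cef, cej, cgh, dfj, dgj, ehi, eij, gij

Hence C_0 ≅ Z^10, C_1 ≅ Z^30, C_2 ≅ Z^20.

The boundary map ∂_1: C_1 → C_0 sends each edge [p,q] (with p < q) to q − p.
This gives a 10×30 integer matrix of rank 9; reducing to Smith normal form yields diagonal entries (1,1,1,1,1,1,1,1,1).

Boundary ∂_2: C_2 → C_1 maps a triangle to the signed sum of its edges. For instance
  ∂bef = ef − bf + be,
  ∂eij = ij − ej + ei.
The resulting 30×20 matrix has rank 20, and its Smith normal form has invariant factors (1,1,1,1,1,1,1,1,1,1,1,1,1,1,1,1,1,1,1,2).

From H_k ≅ ker(∂_k) / im(∂_{k+1}) we obtain:

  H_1: rank ker ∂_1 − rank ∂_2 = (30 − 9) − 20 = 1, and ∂_2 has invariant factor 2 > 1, so H_1 ≅ Z ⊕ Z_2.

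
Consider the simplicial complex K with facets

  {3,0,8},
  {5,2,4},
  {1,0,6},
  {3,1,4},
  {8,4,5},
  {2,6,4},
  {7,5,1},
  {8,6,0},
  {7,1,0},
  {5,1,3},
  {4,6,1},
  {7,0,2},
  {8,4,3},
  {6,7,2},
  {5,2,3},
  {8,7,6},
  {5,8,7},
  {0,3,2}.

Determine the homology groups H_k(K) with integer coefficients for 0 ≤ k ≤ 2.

Take the total order 0 < 1 < 2 < 3 < 4 < 5 < 6 < 7 < 8 on the vertex set. Then K (dimension 2) consists of the simplices:

  0-simplices (9): [0], [1], [2], [3], [4], [5], [6], [7], [8]
  1-simplices (27): (27 of them)
  2-simplices (18): [0,1,6], [0,1,7], [0,2,3], [0,2,7], [0,3,8], [0,6,8], [1,3,4], [1,3,5], [1,4,6], [1,5,7], [2,3,5], [2,4,5], [2,4,6], [2,6,7], [3,4,8], [4,5,8], [5,7,8], [6,7,8]

Hence C_0 ≅ Z^9, C_1 ≅ Z^27, C_2 ≅ Z^18.

Boundary ∂_1: C_1 → C_0 is given by ∂[p,q] = [q] − [p].
This gives a 9×27 integer matrix of rank 8; reducing to Smith normal form yields diagonal entries (1,1,1,1,1,1,1,1).

∂_2: C_2 → C_1 sends each 2-simplex [p,q,r] to [q,r] − [p,r] + [p,q]. For instance
  ∂[1,3,4] = [3,4] − [1,4] + [1,3],
  ∂[0,2,3] = [2,3] − [0,3] + [0,2].
This gives a 27×18 integer matrix of rank 18; reducing to Smith normal form yields diagonal entries (1,1,1,1,1,1,1,1,1,1,1,1,1,1,1,1,1,2).

Computing H_k = (kernel of ∂_k) / (image of ∂_{k+1}):

  H_0: rank C_0 − rank ∂_1 = 9 − 8 = 1, and the invariant factors of ∂_1 are all 1, so H_0 = Z.
  H_1: rank ker ∂_1 − rank ∂_2 = (27 − 8) − 18 = 1, and ∂_2 has invariant factor 2 > 1, so H_1 = Z ⊕ Z/2Z.
  H_2: rank ker ∂_2 − rank ∂_3 = (18 − 18) − 0 = 0, and there is no ∂_3, so H_2 = 0.

H_0 ≅ Z,  H_1 ≅ Z ⊕ Z/2Z,  H_2 = 0.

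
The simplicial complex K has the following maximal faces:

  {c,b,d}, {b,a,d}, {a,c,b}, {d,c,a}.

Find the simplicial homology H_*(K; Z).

Fix the vertex order a < b < c < d and write every simplex with vertices in increasing order. Then dim K = 2 and the simplices of K are:

  0-simplices (4): a, b, c, d
  1-simplices (6): ab, ac, ad, bc, bd, cd
  2-simplices (4): abc, abd, acd, bcd

giving chain groups C_0 ≅ Z^4, C_1 ≅ Z^6, C_2 ≅ Z^4.

The boundary map ∂_1: C_1 → C_0 maps an edge to its endpoints' difference, ∂[p,q] = q − p. For instance
  ∂ac = c − a.
The resulting 4×6 matrix has rank 3, and its Smith normal form has invariant factors (1,1,1).

∂_2: C_2 → C_1 acts by ∂[p,q,r] = [q,r] − [p,r] + [p,q]. For instance
  ∂bcd = cd − bd + bc,
  ∂abd = bd − ad + ab.
The resulting 6×4 matrix has rank 3, and its Smith normal form has invariant factors (1,1,1).

Now H_k = ker ∂_k / im ∂_{k+1}, so:

  H_0: rank C_0 − rank ∂_1 = 4 − 3 = 1, and the invariant factors of ∂_1 are all 1, so H_0 = Z.
  H_1: rank ker ∂_1 − rank ∂_2 = (6 − 3) − 3 = 0, and the invariant factors of ∂_2 are all 1, so H_1 = 0.
  H_2: rank ker ∂_2 − rank ∂_3 = (4 − 3) − 0 = 1, and there is no ∂_3, so H_2 = Z.

H_0 = Z,  H_1 = 0,  H_2 = Z.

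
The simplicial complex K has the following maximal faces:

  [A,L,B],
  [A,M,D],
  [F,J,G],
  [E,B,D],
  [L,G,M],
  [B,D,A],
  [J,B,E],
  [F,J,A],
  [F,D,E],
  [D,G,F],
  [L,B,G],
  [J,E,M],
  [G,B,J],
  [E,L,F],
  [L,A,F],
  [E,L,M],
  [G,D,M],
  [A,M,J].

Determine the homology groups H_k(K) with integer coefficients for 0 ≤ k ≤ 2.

K has 9 vertices, 27 edges, 18 triangles.
rank ∂_0 = 0, rank ∂_1 = 8 ⇒ b_0 = 9 − 0 − 8 = 1; all invariant factors of ∂_1 are 1 so no torsion. So H_0 ≅ Z.
rank ∂_1 = 8, rank ∂_2 = 17 ⇒ b_1 = 27 − 8 − 17 = 2; all invariant factors of ∂_2 are 1 so no torsion. So H_1 ≅ Z^2.
rank ∂_2 = 17, rank ∂_3 = 0 ⇒ b_2 = 18 − 17 − 0 = 1. So H_2 ≅ Z.

H_0 = Z,  H_1 = Z^2,  H_2 = Z.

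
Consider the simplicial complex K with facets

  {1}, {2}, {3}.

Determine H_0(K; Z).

H_0 ≅ Z^3.

Order the vertices as 1 < 2 < 3. Listing each simplex with vertices in this order, K has dimension 0 with simplices:

  0-simplices (3): [1], [2], [3]

so the chain groups are C_0 ≅ Z^3.

Reading off H_k = ker ∂_k / im ∂_{k+1}:

  H_0: rank C_0 − rank ∂_1 = 3 − 0 = 3, and there is no ∂_1, so H_0 = Z^3.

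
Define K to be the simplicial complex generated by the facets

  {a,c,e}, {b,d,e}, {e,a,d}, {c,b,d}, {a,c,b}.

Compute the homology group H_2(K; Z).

We work with the vertex ordering a < b < c < d < e. The simplices of K, each written with vertices in increasing order, are:

  0-simplices (5): a, b, c, d, e
  1-simplices (10): ab, ac, ad, ae, bc, bd, be, cd, ce, de
  2-simplices (5): abc, ace, ade, bcd, bde

giving chain groups C_0 ≅ Z^5, C_1 ≅ Z^10, C_2 ≅ Z^5.

∂_1: C_1 → C_0 maps an edge to its endpoints' difference, ∂[p,q] = q − p. For instance
  ∂cd = d − c.
As a 5×10 matrix over Z this has rank 4, with invariant factors (1,1,1,1).

The boundary map ∂_2: C_2 → C_1 maps a triangle to the signed sum of its edges. For instance
  ∂abc = bc − ac + ab,
  ∂ade = de − ae + ad.
This gives a 10×5 integer matrix of rank 5; reducing to Smith normal form yields diagonal entries (1,1,1,1,1).

Computing H_k = (kernel of ∂_k) / (image of ∂_{k+1}):

  H_2: rank ker ∂_2 − rank ∂_3 = (5 − 5) − 0 = 0, and there is no ∂_3, so H_2 = 0.

(K is a triangulation of the Möbius band.)

H_2 ≅ 0.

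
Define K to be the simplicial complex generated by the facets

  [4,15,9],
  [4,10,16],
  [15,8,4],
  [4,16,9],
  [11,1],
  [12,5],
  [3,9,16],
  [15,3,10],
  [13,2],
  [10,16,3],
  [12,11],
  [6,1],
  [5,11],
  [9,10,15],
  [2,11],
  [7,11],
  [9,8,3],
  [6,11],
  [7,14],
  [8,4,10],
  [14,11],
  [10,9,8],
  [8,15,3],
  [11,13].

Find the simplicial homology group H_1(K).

H_1 = Z^4 ⊕ Z_2.

Order the vertices as 1 < 2 < 3 < 4 < 5 < 6 < 7 < 8 < 9 < 10 < 11 < 12 < 13 < 14 < 15 < 16. Listing each simplex with vertices in this order, K has dimension 2 with simplices:

  0-simplices (16): [1], [2], [3], [4], [5], [6], [7], [8], [9], [10], [11], [12], [13], [14], [15], [16]
  1-simplices (30): (30 of them)
  2-simplices (12): [3,8,9], [3,8,15], [3,9,16], [3,10,15], [3,10,16], [4,8,10], [4,8,15], [4,9,15], [4,9,16], [4,10,16], [8,9,10], [9,10,15]

Hence C_0 ≅ Z^16, C_1 ≅ Z^30, C_2 ≅ Z^12.

Boundary ∂_1: C_1 → C_0 is given by ∂[p,q] = [q] − [p]. For instance
  ∂[2,13] = [13] − [2].
This gives a 16×30 integer matrix of rank 14; reducing to Smith normal form yields diagonal entries (1,1,1,1,1,1,1,1,1,1,1,1,1,1).

Boundary ∂_2: C_2 → C_1 acts by ∂[p,q,r] = [q,r] − [p,r] + [p,q]. For instance
  ∂[3,8,9] = [8,9] − [3,9] + [3,8],
  ∂[3,10,15] = [10,15] − [3,15] + [3,10].
The 30×12 boundary matrix has rank 12 and Smith normal form diag(1,1,1,1,1,1,1,1,1,1,1,2).

Computing H_k = (kernel of ∂_k) / (image of ∂_{k+1}):

  H_1: rank ker ∂_1 − rank ∂_2 = (30 − 14) − 12 = 4, and ∂_2 has invariant factor 2 > 1, so H_1 ≅ Z^4 ⊕ Z_2.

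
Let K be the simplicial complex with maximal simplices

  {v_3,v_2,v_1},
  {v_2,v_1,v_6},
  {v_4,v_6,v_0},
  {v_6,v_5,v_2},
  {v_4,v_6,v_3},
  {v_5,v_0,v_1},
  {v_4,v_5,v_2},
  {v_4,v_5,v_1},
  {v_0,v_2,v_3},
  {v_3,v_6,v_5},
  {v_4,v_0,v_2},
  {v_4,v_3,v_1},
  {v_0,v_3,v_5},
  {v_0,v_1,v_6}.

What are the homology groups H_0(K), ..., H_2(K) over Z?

H_0 ≅ Z,  H_1 ≅ Z^2,  H_2 ≅ Z.

Fix the vertex order v_0 < v_1 < v_2 < v_3 < v_4 < v_5 < v_6 and write every simplex with vertices in increasing order. Then dim K = 2 and the simplices of K are:

  0-simplices (7): [v_0], [v_1], [v_2], [v_3], [v_4], [v_5], [v_6]
  1-simplices (21): (21 of them)
  2-simplices (14): (14 of them)

Hence C_0 ≅ Z^7, C_1 ≅ Z^21, C_2 ≅ Z^14.

The boundary map ∂_1: C_1 → C_0 sends each edge [p,q] (with p < q) to q − p. For instance
  ∂[v_2,v_6] = [v_6] − [v_2].
This gives a 7×21 integer matrix of rank 6; reducing to Smith normal form yields diagonal entries (1,1,1,1,1,1).

Boundary ∂_2: C_2 → C_1 acts by ∂[p,q,r] = [q,r] − [p,r] + [p,q]. For instance
  ∂[v_0,v_1,v_6] = [v_1,v_6] − [v_0,v_6] + [v_0,v_1],
  ∂[v_0,v_2,v_4] = [v_2,v_4] − [v_0,v_4] + [v_0,v_2].
The 21×14 boundary matrix has rank 13 and Smith normal form diag(1,1,1,1,1,1,1,1,1,1,1,1,1).

From H_k ≅ ker(∂_k) / im(∂_{k+1}) we obtain:

  H_0: rank C_0 − rank ∂_1 = 7 − 6 = 1, and the invariant factors of ∂_1 are all 1, so H_0 = Z.
  H_1: rank ker ∂_1 − rank ∂_2 = (21 − 6) − 13 = 2, and the invariant factors of ∂_2 are all 1, so H_1 = Z^2.
  H_2: rank ker ∂_2 − rank ∂_3 = (14 − 13) − 0 = 1, and there is no ∂_3, so H_2 = Z.

As a check, the Euler characteristic is 7 − 21 + 14 = 0, which agrees with 1 − 2 + 1 = 0.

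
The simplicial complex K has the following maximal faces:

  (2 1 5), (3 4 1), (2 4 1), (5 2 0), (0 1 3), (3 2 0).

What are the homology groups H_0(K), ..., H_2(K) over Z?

H_0 ≅ Z,  H_1 ≅ Z,  H_2 = 0.

We work with the vertex ordering 0 < 1 < 2 < 3 < 4 < 5. The simplices of K, each written with vertices in increasing order, are:

  0-simplices (6): [0], [1], [2], [3], [4], [5]
  1-simplices (12): [0,1], [0,2], [0,3], [0,5], [1,2], [1,3], [1,4], [1,5], [2,3], [2,4], [2,5], [3,4]
  2-simplices (6): [0,1,3], [0,2,3], [0,2,5], [1,2,4], [1,2,5], [1,3,4]

giving chain groups C_0 ≅ Z^6, C_1 ≅ Z^12, C_2 ≅ Z^6.

∂_1: C_1 → C_0 maps an edge to its endpoints' difference, ∂[p,q] = q − p.
This gives a 6×12 integer matrix of rank 5; reducing to Smith normal form yields diagonal entries (1,1,1,1,1).

Boundary ∂_2: C_2 → C_1 maps a triangle to the signed sum of its edges. For instance
  ∂[1,2,5] = [2,5] − [1,5] + [1,2],
  ∂[0,1,3] = [1,3] − [0,3] + [0,1].
As a 12×6 matrix over Z this has rank 6, with invariant factors (1,1,1,1,1,1).

Now H_k = ker ∂_k / im ∂_{k+1}, so:

  H_0: rank C_0 − rank ∂_1 = 6 − 5 = 1, and the invariant factors of ∂_1 are all 1, so H_0 ≅ Z.
  H_1: rank ker ∂_1 − rank ∂_2 = (12 − 5) − 6 = 1, and the invariant factors of ∂_2 are all 1, so H_1 ≅ Z.
  H_2: rank ker ∂_2 − rank ∂_3 = (6 − 6) − 0 = 0, and there is no ∂_3, so H_2 ≅ 0.

(K is a triangulation of the cylinder S^1 x I.)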